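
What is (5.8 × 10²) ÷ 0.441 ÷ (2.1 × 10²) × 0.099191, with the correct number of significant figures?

0.62

(5.8 × 10²) ÷ 0.441 ÷ (2.1 × 10²) × 0.099191 = 0.621215635461…
Multiplication/division keeps the fewest significant figures: 5.8 × 10² → 2 s.f., 0.441 → 3 s.f., 2.1 × 10² → 2 s.f., 0.099191 → 5 s.f.; limit is 2.
Rounded to 2 significant figures: 0.62.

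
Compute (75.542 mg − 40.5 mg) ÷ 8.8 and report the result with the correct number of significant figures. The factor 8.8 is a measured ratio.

75.542 mg − 40.5 mg = 35.042 mg; the difference is limited to 1 decimal place (3 s.f.).
Carrying full precision, 35.042 ÷ 8.8 = 3.98204545455… mg; 8.8 has 2 s.f., so the result keeps min(3, 2) = 2 s.f.
Rounded to 2 significant figures: 4.0 mg.

4.0 mg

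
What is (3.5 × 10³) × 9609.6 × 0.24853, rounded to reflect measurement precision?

8.4 × 10⁶

(3.5 × 10³) × 9609.6 × 0.24853 = 8358958.608
Multiplication/division keeps the fewest significant figures: 3.5 × 10³ → 2 s.f., 9609.6 → 5 s.f., 0.24853 → 5 s.f.; limit is 2.
Rounded to 2 significant figures: 8.4 × 10⁶.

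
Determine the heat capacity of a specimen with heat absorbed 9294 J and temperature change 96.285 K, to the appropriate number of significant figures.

96.53 J/K

heat capacity = 9294 J ÷ 96.285 K = 96.5259386197… J/K.
9294 has 4 significant figures; 96.285 has 5.
Division/multiplication keeps the fewest: 4 significant figures.
Rounded: 96.53 J/K.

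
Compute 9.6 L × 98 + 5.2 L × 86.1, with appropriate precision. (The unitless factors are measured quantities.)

1.39 × 10^3 L

9.6 × 98 = 940.8 → 9.4 × 10^2 L (2 s.f., last digit at the 10^1 place).
5.2 × 86.1 = 447.72 → 4.5 × 10^2 L (2 s.f., last digit at the 10^1 place).
Sum: 1388.52 L; keep the coarser place, 10^1.
Result: 1.39 × 10^3 L.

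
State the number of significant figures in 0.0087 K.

2

0.0087: leading zeros are not significant.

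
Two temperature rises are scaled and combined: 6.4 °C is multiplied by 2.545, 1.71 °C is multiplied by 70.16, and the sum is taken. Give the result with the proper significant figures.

6.4 × 2.545 = 16.288 → 16 °C (2 s.f., last digit at the 10^0 place).
1.71 × 70.16 = 119.9736 → 1.20 × 10² °C (3 s.f., last digit at the 10^0 place).
Sum: 136.2616 °C; keep the coarser place, 10^0.
Result: 1.36 × 10² °C.

1.36 × 10² °C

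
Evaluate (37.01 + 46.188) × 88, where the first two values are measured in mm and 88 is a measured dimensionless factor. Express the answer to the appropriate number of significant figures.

7.3 × 10^3 mm

37.01 mm + 46.188 mm = 83.198 mm; the sum is limited to 2 decimal places (4 s.f.).
Carrying full precision, 83.198 × 88 = 7321.424 mm; 88 has 2 s.f., so the result keeps min(4, 2) = 2 s.f.
Rounded to 2 significant figures: 7.3 × 10^3 mm.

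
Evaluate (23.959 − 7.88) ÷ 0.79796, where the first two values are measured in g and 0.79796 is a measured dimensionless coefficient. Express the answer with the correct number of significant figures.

20.15 g

23.959 g − 7.88 g = 16.079 g; the difference is limited to 2 decimal places (4 s.f.).
Carrying full precision, 16.079 ÷ 0.79796 = 20.1501328387… g; 0.79796 has 5 s.f., so the result keeps min(4, 5) = 4 s.f.
Rounded to 4 significant figures: 20.15 g.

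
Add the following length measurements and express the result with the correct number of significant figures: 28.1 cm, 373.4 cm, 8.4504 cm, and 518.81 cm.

28.1 cm + 373.4 cm + 8.4504 cm + 518.81 cm = 928.7604 cm.
Addition/subtraction keeps the fewest decimal places: 28.1 → 1 decimal place, 373.4 → 1 decimal place, 8.4504 → 4 decimal places, 518.81 → 2 decimal places; limit is 1.
Rounded to 1 decimal place: 928.8 cm.

928.8 cm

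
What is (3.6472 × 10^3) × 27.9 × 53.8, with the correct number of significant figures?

(3.6472 × 10^3) × 27.9 × 53.8 = 5474520.144
Multiplication/division keeps the fewest significant figures: 3.6472 × 10^3 → 5 s.f., 27.9 → 3 s.f., 53.8 → 3 s.f.; limit is 3.
Rounded to 3 significant figures: 5.47 × 10^6.

5.47 × 10^6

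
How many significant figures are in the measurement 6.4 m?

2

6.4: every digit is nonzero and significant.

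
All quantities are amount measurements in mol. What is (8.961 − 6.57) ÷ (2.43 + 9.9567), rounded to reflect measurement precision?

1.93 × 10⁻¹

8.961 − 6.57 = 2.391, limited to 2 d.p. → 3 s.f.; 2.43 + 9.9567 = 12.3867, limited to 2 d.p. → 4 s.f.
Carrying full precision, 2.391 ÷ 12.3867 = 0.19302962048…; keep min(3, 4) = 3 s.f.
Rounded to 3 significant figures: 1.93 × 10⁻¹.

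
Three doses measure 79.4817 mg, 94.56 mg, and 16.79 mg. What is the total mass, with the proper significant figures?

1.9083 × 10² mg

79.4817 mg + 94.56 mg + 16.79 mg = 190.8317 mg.
Addition/subtraction keeps the fewest decimal places: 79.4817 → 4 decimal places, 94.56 → 2 decimal places, 16.79 → 2 decimal places; limit is 2.
Rounded to 2 decimal places: 1.9083 × 10² mg.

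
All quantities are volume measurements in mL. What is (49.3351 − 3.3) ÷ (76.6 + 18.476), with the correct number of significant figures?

0.484

49.3351 − 3.3 = 46.0351, limited to 1 d.p. → 3 s.f.; 76.6 + 18.476 = 95.076, limited to 1 d.p. → 3 s.f.
Carrying full precision, 46.0351 ÷ 95.076 = 0.484192645883…; keep min(3, 3) = 3 s.f.
Rounded to 3 significant figures: 0.484.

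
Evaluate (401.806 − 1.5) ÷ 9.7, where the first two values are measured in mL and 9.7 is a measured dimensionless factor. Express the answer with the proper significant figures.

41 mL

401.806 mL − 1.5 mL = 400.306 mL; the difference is limited to 1 decimal place (4 s.f.).
Carrying full precision, 400.306 ÷ 9.7 = 41.2686597938… mL; 9.7 has 2 s.f., so the result keeps min(4, 2) = 2 s.f.
Rounded to 2 significant figures: 41 mL.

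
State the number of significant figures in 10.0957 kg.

6

10.0957: zeros between nonzero digits are significant.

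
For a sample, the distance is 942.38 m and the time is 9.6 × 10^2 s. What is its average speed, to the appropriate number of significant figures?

0.98 m/s

average speed = 942.38 m ÷ 9.6 × 10^2 s = 0.981645833333… m/s.
942.38 has 5 significant figures; 9.6 × 10^2 has 2.
Division/multiplication keeps the fewest: 2 significant figures.
Rounded: 0.98 m/s.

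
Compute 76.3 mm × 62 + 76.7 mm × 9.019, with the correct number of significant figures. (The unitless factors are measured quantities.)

76.3 × 62 = 4730.6 → 4.7 × 10³ mm (2 s.f., last digit at the 10^2 place).
76.7 × 9.019 = 691.7573 → 692 mm (3 s.f., last digit at the 10^0 place).
Sum: 5422.3573 mm; keep the coarser place, 10^2.
Result: 5.4 × 10³ mm.

5.4 × 10³ mm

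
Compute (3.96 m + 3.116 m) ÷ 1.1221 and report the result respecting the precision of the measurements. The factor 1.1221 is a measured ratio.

3.96 m + 3.116 m = 7.076 m; the sum is limited to 2 decimal places (3 s.f.).
Carrying full precision, 7.076 ÷ 1.1221 = 6.30603333036… m; 1.1221 has 5 s.f., so the result keeps min(3, 5) = 3 s.f.
Rounded to 3 significant figures: 6.31 m.

6.31 m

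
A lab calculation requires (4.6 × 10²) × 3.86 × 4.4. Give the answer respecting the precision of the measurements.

(4.6 × 10²) × 3.86 × 4.4 = 7812.64
Multiplication/division keeps the fewest significant figures: 4.6 × 10² → 2 s.f., 3.86 → 3 s.f., 4.4 → 2 s.f.; limit is 2.
Rounded to 2 significant figures: 7.8 × 10³.

7.8 × 10³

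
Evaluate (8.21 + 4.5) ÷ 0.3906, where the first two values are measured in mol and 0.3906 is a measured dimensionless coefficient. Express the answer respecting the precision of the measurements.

32.5 mol

8.21 mol + 4.5 mol = 12.71 mol; the sum is limited to 1 decimal place (3 s.f.).
Carrying full precision, 12.71 ÷ 0.3906 = 32.5396825397… mol; 0.3906 has 4 s.f., so the result keeps min(3, 4) = 3 s.f.
Rounded to 3 significant figures: 32.5 mol.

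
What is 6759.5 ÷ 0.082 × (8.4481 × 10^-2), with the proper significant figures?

6759.5 ÷ 0.082 × (8.4481 × 10^-2) = 6964.01609146…
Multiplication/division keeps the fewest significant figures: 6759.5 → 5 s.f., 0.082 → 2 s.f., 8.4481 × 10^-2 → 5 s.f.; limit is 2.
Rounded to 2 significant figures: 7.0 × 10^3.

7.0 × 10^3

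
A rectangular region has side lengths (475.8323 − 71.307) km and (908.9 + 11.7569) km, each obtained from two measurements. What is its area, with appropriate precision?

475.8323 − 71.307 = 404.5253, limited to 3 d.p. → 6 s.f.; 908.9 + 11.7569 = 920.6569, limited to 1 d.p. → 4 s.f.
Carrying full precision, 404.5253 × 920.6569 = 372429.00867…; keep min(6, 4) = 4 s.f.
Rounded to 4 significant figures: 3.724 × 10⁵ km².

3.724 × 10⁵ km²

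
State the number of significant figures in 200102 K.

200102: zeros between nonzero digits are significant.

6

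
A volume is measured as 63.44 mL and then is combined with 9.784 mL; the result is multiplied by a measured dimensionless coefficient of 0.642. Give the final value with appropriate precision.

63.44 mL + 9.784 mL = 73.224 mL; the sum is limited to 2 decimal places (4 s.f.).
Carrying full precision, 73.224 × 0.642 = 47.009808 mL; 0.642 has 3 s.f., so the result keeps min(4, 3) = 3 s.f.
Rounded to 3 significant figures: 47.0 mL.

47.0 mL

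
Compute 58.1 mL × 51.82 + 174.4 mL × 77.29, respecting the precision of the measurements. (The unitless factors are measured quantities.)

58.1 × 51.82 = 3010.742 → 3.01 × 10³ mL (3 s.f., last digit at the 10^1 place).
174.4 × 77.29 = 13479.376 → 1.348 × 10⁴ mL (4 s.f., last digit at the 10^1 place).
Sum: 16490.118 mL; keep the coarser place, 10^1.
Result: 1.649 × 10⁴ mL.

1.649 × 10⁴ mL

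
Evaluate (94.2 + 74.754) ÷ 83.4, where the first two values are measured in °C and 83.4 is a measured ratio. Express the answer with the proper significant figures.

2.03 °C

94.2 °C + 74.754 °C = 168.954 °C; the sum is limited to 1 decimal place (4 s.f.).
Carrying full precision, 168.954 ÷ 83.4 = 2.02582733813… °C; 83.4 has 3 s.f., so the result keeps min(4, 3) = 3 s.f.
Rounded to 3 significant figures: 2.03 °C.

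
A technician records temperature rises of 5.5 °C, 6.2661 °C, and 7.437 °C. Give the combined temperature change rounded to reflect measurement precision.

5.5 °C + 6.2661 °C + 7.437 °C = 19.2031 °C.
Addition/subtraction keeps the fewest decimal places: 5.5 → 1 decimal place, 6.2661 → 4 decimal places, 7.437 → 3 decimal places; limit is 1.
Rounded to 1 decimal place: 19.2 °C.

19.2 °C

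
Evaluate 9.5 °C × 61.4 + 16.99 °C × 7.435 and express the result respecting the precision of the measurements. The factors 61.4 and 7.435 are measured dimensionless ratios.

9.5 × 61.4 = 583.3 → 5.8 × 10^2 °C (2 s.f., last digit at the 10^1 place).
16.99 × 7.435 = 126.32065 → 126.3 °C (4 s.f., last digit at the 10^-1 place).
Sum: 709.62065 °C; keep the coarser place, 10^1.
Result: 7.1 × 10^2 °C.

7.1 × 10^2 °C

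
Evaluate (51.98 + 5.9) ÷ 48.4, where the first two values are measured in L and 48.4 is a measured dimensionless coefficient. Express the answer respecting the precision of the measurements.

1.20 L

51.98 L + 5.9 L = 57.88 L; the sum is limited to 1 decimal place (3 s.f.).
Carrying full precision, 57.88 ÷ 48.4 = 1.1958677686… L; 48.4 has 3 s.f., so the result keeps min(3, 3) = 3 s.f.
Rounded to 3 significant figures: 1.20 L.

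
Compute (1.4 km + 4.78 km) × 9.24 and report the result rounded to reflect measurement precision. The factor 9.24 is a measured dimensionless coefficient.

1.4 km + 4.78 km = 6.18 km; the sum is limited to 1 decimal place (2 s.f.).
Carrying full precision, 6.18 × 9.24 = 57.1032 km; 9.24 has 3 s.f., so the result keeps min(2, 3) = 2 s.f.
Rounded to 2 significant figures: 57 km.

57 km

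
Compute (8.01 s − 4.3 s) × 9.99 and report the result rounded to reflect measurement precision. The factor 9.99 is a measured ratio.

8.01 s − 4.3 s = 3.71 s; the difference is limited to 1 decimal place (2 s.f.).
Carrying full precision, 3.71 × 9.99 = 37.0629 s; 9.99 has 3 s.f., so the result keeps min(2, 3) = 2 s.f.
Rounded to 2 significant figures: 37 s.

37 s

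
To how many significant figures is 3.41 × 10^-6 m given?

3.41 × 10^-6: in scientific notation every digit of the coefficient is significant.

3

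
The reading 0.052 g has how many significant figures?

0.052: leading zeros are not significant.

2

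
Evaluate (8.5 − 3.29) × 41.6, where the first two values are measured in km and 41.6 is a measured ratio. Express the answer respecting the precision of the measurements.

8.5 km − 3.29 km = 5.21 km; the difference is limited to 1 decimal place (2 s.f.).
Carrying full precision, 5.21 × 41.6 = 216.736 km; 41.6 has 3 s.f., so the result keeps min(2, 3) = 2 s.f.
Rounded to 2 significant figures: 2.2 × 10² km.

2.2 × 10² km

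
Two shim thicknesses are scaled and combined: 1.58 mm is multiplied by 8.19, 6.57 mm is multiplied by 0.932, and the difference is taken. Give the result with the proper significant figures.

1.58 × 8.19 = 12.9402 → 12.9 mm (3 s.f., last digit at the 10^-1 place).
6.57 × 0.932 = 6.12324 → 6.12 mm (3 s.f., last digit at the 10^-2 place).
Difference: 6.81696 mm; keep the coarser place, 10^-1.
Result: 6.8 mm.

6.8 mm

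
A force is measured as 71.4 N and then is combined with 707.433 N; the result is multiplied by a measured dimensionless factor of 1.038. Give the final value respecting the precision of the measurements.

808.4 N

71.4 N + 707.433 N = 778.833 N; the sum is limited to 1 decimal place (4 s.f.).
Carrying full precision, 778.833 × 1.038 = 808.428654 N; 1.038 has 4 s.f., so the result keeps min(4, 4) = 4 s.f.
Rounded to 4 significant figures: 808.4 N.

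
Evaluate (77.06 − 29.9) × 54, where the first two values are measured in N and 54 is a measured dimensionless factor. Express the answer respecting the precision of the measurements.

77.06 N − 29.9 N = 47.16 N; the difference is limited to 1 decimal place (3 s.f.).
Carrying full precision, 47.16 × 54 = 2546.64 N; 54 has 2 s.f., so the result keeps min(3, 2) = 2 s.f.
Rounded to 2 significant figures: 2.5 × 10^3 N.

2.5 × 10^3 N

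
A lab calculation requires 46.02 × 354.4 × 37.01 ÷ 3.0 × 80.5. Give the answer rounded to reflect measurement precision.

46.02 × 354.4 × 37.01 ÷ 3.0 × 80.5 = 16196979.7153…
Multiplication/division keeps the fewest significant figures: 46.02 → 4 s.f., 354.4 → 4 s.f., 37.01 → 4 s.f., 3.0 → 2 s.f., 80.5 → 3 s.f.; limit is 2.
Rounded to 2 significant figures: 1.6 × 10⁷.

1.6 × 10⁷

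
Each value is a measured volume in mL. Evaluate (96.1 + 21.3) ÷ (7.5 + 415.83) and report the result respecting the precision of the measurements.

96.1 + 21.3 = 117.4, limited to 1 d.p. → 4 s.f.; 7.5 + 415.83 = 423.33, limited to 1 d.p. → 4 s.f.
Carrying full precision, 117.4 ÷ 423.33 = 0.277325018307…; keep min(4, 4) = 4 s.f.
Rounded to 4 significant figures: 0.2773.

0.2773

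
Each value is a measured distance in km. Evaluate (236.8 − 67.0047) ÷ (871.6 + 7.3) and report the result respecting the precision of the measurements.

1.932 × 10⁻¹

236.8 − 67.0047 = 169.7953, limited to 1 d.p. → 4 s.f.; 871.6 + 7.3 = 878.9, limited to 1 d.p. → 4 s.f.
Carrying full precision, 169.7953 ÷ 878.9 = 0.193190692912…; keep min(4, 4) = 4 s.f.
Rounded to 4 significant figures: 1.932 × 10⁻¹.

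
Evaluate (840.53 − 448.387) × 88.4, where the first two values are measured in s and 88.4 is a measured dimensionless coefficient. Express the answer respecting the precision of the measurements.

840.53 s − 448.387 s = 392.143 s; the difference is limited to 2 decimal places (5 s.f.).
Carrying full precision, 392.143 × 88.4 = 34665.4412 s; 88.4 has 3 s.f., so the result keeps min(5, 3) = 3 s.f.
Rounded to 3 significant figures: 3.47 × 10^4 s.

3.47 × 10^4 s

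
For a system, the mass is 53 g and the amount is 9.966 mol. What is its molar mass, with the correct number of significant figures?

molar mass = 53 g ÷ 9.966 mol = 5.31808147702… g/mol.
53 has 2 significant figures; 9.966 has 4.
Division/multiplication keeps the fewest: 2 significant figures.
Rounded: 5.3 g/mol.

5.3 g/mol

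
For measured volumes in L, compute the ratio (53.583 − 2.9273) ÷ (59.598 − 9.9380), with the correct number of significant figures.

53.583 − 2.9273 = 50.6557, limited to 3 d.p. → 5 s.f.; 59.598 − 9.9380 = 49.6600, limited to 3 d.p. → 5 s.f.
Carrying full precision, 50.6557 ÷ 49.6600 = 1.02005034233…; keep min(5, 5) = 5 s.f.
Rounded to 5 significant figures: 1.0201.

1.0201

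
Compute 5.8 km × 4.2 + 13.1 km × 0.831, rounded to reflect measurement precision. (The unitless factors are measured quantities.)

5.8 × 4.2 = 24.36 → 24 km (2 s.f., last digit at the 10^0 place).
13.1 × 0.831 = 10.8861 → 10.9 km (3 s.f., last digit at the 10^-1 place).
Sum: 35.2461 km; keep the coarser place, 10^0.
Result: 35 km.

35 km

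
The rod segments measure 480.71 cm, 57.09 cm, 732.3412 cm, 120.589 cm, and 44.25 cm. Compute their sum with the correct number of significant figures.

480.71 cm + 57.09 cm + 732.3412 cm + 120.589 cm + 44.25 cm = 1434.9802 cm.
Addition/subtraction keeps the fewest decimal places: 480.71 → 2 decimal places, 57.09 → 2 decimal places, 732.3412 → 4 decimal places, 120.589 → 3 decimal places, 44.25 → 2 decimal places; limit is 2.
Rounded to 2 decimal places: 1434.98 cm.

1434.98 cm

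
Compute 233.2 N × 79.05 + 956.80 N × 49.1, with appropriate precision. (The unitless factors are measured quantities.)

6.54 × 10⁴ N

233.2 × 79.05 = 18434.46 → 1.843 × 10⁴ N (4 s.f., last digit at the 10^1 place).
956.80 × 49.1 = 46978.88 → 4.70 × 10⁴ N (3 s.f., last digit at the 10^2 place).
Sum: 65413.34 N; keep the coarser place, 10^2.
Result: 6.54 × 10⁴ N.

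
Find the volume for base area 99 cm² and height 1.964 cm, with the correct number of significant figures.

1.9 × 10^2 cm³

volume = 99 cm² × 1.964 cm = 194.436 cm³.
99 has 2 significant figures; 1.964 has 4.
Division/multiplication keeps the fewest: 2 significant figures.
Rounded: 1.9 × 10^2 cm³.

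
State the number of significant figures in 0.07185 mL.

4

0.07185: leading zeros are not significant.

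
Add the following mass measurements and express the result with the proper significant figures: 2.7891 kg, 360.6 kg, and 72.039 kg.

435.4 kg

2.7891 kg + 360.6 kg + 72.039 kg = 435.4281 kg.
Addition/subtraction keeps the fewest decimal places: 2.7891 → 4 decimal places, 360.6 → 1 decimal place, 72.039 → 3 decimal places; limit is 1.
Rounded to 1 decimal place: 435.4 kg.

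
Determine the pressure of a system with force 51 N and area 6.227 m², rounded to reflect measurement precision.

8.2 Pa

pressure = 51 N ÷ 6.227 m² = 8.19013971415… Pa.
51 has 2 significant figures; 6.227 has 4.
Division/multiplication keeps the fewest: 2 significant figures.
Rounded: 8.2 Pa.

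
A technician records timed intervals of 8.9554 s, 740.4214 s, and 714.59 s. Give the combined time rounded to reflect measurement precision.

8.9554 s + 740.4214 s + 714.59 s = 1463.9668 s.
Addition/subtraction keeps the fewest decimal places: 8.9554 → 4 decimal places, 740.4214 → 4 decimal places, 714.59 → 2 decimal places; limit is 2.
Rounded to 2 decimal places: 1463.97 s.

1463.97 s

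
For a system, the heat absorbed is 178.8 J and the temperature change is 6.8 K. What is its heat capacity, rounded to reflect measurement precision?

heat capacity = 178.8 J ÷ 6.8 K = 26.2941176471… J/K.
178.8 has 4 significant figures; 6.8 has 2.
Division/multiplication keeps the fewest: 2 significant figures.
Rounded: 26 J/K.

26 J/K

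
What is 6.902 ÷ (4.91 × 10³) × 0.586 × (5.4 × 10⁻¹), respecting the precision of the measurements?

6.902 ÷ (4.91 × 10³) × 0.586 × (5.4 × 10⁻¹) = 0.000444820545825…
Multiplication/division keeps the fewest significant figures: 6.902 → 4 s.f., 4.91 × 10³ → 3 s.f., 0.586 → 3 s.f., 5.4 × 10⁻¹ → 2 s.f.; limit is 2.
Rounded to 2 significant figures: 4.4 × 10⁻⁴.

4.4 × 10⁻⁴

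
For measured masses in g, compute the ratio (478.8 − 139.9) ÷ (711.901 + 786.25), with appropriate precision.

478.8 − 139.9 = 338.9, limited to 1 d.p. → 4 s.f.; 711.901 + 786.25 = 1498.151, limited to 2 d.p. → 6 s.f.
Carrying full precision, 338.9 ÷ 1498.151 = 0.226212177544…; keep min(4, 6) = 4 s.f.
Rounded to 4 significant figures: 2.262 × 10⁻¹.

2.262 × 10⁻¹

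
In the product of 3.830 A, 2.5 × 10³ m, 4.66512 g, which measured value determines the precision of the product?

2.5 × 10³ m

3.830 A → 4 s.f.; 2.5 × 10³ m → 2 s.f.; 4.66512 g → 6 s.f.
The fewest is 2 significant figures, from 2.5 × 10³ m.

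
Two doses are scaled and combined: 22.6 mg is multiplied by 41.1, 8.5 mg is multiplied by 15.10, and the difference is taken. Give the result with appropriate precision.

8.0 × 10^2 mg

22.6 × 41.1 = 928.86 → 929 mg (3 s.f., last digit at the 10^0 place).
8.5 × 15.10 = 128.35 → 1.3 × 10^2 mg (2 s.f., last digit at the 10^1 place).
Difference: 800.51 mg; keep the coarser place, 10^1.
Result: 8.0 × 10^2 mg.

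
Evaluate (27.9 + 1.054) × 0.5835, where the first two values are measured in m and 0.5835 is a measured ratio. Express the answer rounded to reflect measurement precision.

16.9 m

27.9 m + 1.054 m = 28.954 m; the sum is limited to 1 decimal place (3 s.f.).
Carrying full precision, 28.954 × 0.5835 = 16.894659 m; 0.5835 has 4 s.f., so the result keeps min(3, 4) = 3 s.f.
Rounded to 3 significant figures: 16.9 m.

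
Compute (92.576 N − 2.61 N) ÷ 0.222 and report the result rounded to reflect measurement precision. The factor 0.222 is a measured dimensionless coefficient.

92.576 N − 2.61 N = 89.966 N; the difference is limited to 2 decimal places (4 s.f.).
Carrying full precision, 89.966 ÷ 0.222 = 405.252252252… N; 0.222 has 3 s.f., so the result keeps min(4, 3) = 3 s.f.
Rounded to 3 significant figures: 405 N.

405 N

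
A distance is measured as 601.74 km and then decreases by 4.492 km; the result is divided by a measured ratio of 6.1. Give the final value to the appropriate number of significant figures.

98 km

601.74 km − 4.492 km = 597.248 km; the difference is limited to 2 decimal places (5 s.f.).
Carrying full precision, 597.248 ÷ 6.1 = 97.9095081967… km; 6.1 has 2 s.f., so the result keeps min(5, 2) = 2 s.f.
Rounded to 2 significant figures: 98 km.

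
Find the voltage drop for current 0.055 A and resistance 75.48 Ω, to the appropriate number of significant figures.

voltage drop = 0.055 A × 75.48 Ω = 4.1514 V.
0.055 has 2 significant figures; 75.48 has 4.
Division/multiplication keeps the fewest: 2 significant figures.
Rounded: 4.2 V.

4.2 V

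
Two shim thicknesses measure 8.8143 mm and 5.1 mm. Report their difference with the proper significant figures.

8.8143 mm − 5.1 mm = 3.7143 mm.
Addition/subtraction keeps the fewest decimal places: 8.8143 → 4 decimal places, 5.1 → 1 decimal place; limit is 1.
Rounded to 1 decimal place: 3.7 mm.

3.7 mm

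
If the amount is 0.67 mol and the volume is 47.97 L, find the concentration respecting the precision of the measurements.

concentration = 0.67 mol ÷ 47.97 L = 0.0139670627476… mol/L.
0.67 has 2 significant figures; 47.97 has 4.
Division/multiplication keeps the fewest: 2 significant figures.
Rounded: 0.014 mol/L.

0.014 mol/L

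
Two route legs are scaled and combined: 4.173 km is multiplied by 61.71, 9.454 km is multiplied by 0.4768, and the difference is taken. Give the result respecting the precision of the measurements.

4.173 × 61.71 = 257.51583 → 257.5 km (4 s.f., last digit at the 10^-1 place).
9.454 × 0.4768 = 4.5076672 → 4.508 km (4 s.f., last digit at the 10^-3 place).
Difference: 253.0081628 km; keep the coarser place, 10^-1.
Result: 253.0 km.

253.0 km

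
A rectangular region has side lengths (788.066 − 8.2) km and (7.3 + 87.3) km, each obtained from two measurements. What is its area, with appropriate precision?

788.066 − 8.2 = 779.866, limited to 1 d.p. → 4 s.f.; 7.3 + 87.3 = 94.6, limited to 1 d.p. → 3 s.f.
Carrying full precision, 779.866 × 94.6 = 73775.3236; keep min(4, 3) = 3 s.f.
Rounded to 3 significant figures: 7.38 × 10⁴ km².

7.38 × 10⁴ km²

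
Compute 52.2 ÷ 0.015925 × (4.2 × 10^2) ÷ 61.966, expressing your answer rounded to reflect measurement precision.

2.2 × 10^4

52.2 ÷ 0.015925 × (4.2 × 10^2) ÷ 61.966 = 22217.0754398…
Multiplication/division keeps the fewest significant figures: 52.2 → 3 s.f., 0.015925 → 5 s.f., 4.2 × 10^2 → 2 s.f., 61.966 → 5 s.f.; limit is 2.
Rounded to 2 significant figures: 2.2 × 10^4.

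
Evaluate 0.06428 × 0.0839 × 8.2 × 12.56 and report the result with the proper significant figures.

0.56

0.06428 × 0.0839 × 8.2 × 12.56 = 0.555445331264
Multiplication/division keeps the fewest significant figures: 0.06428 → 4 s.f., 0.0839 → 3 s.f., 8.2 → 2 s.f., 12.56 → 4 s.f.; limit is 2.
Rounded to 2 significant figures: 0.56.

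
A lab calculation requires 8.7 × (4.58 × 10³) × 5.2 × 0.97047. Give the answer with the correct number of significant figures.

8.7 × (4.58 × 10³) × 5.2 × 0.97047 = 201080.607624
Multiplication/division keeps the fewest significant figures: 8.7 → 2 s.f., 4.58 × 10³ → 3 s.f., 5.2 → 2 s.f., 0.97047 → 5 s.f.; limit is 2.
Rounded to 2 significant figures: 2.0 × 10⁵.

2.0 × 10⁵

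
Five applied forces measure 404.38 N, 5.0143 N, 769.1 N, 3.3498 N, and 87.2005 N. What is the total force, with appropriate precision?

1269.0 N

404.38 N + 5.0143 N + 769.1 N + 3.3498 N + 87.2005 N = 1269.0446 N.
Addition/subtraction keeps the fewest decimal places: 404.38 → 2 decimal places, 5.0143 → 4 decimal places, 769.1 → 1 decimal place, 3.3498 → 4 decimal places, 87.2005 → 4 decimal places; limit is 1.
Rounded to 1 decimal place: 1269.0 N.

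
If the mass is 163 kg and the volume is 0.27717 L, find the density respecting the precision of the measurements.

588 kg/L

density = 163 kg ÷ 0.27717 L = 588.086733773… kg/L.
163 has 3 significant figures; 0.27717 has 5.
Division/multiplication keeps the fewest: 3 significant figures.
Rounded: 588 kg/L.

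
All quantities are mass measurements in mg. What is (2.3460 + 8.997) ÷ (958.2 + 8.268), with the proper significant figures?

0.01174

2.3460 + 8.997 = 11.3430, limited to 3 d.p. → 5 s.f.; 958.2 + 8.268 = 966.468, limited to 1 d.p. → 4 s.f.
Carrying full precision, 11.3430 ÷ 966.468 = 0.0117365499944…; keep min(5, 4) = 4 s.f.
Rounded to 4 significant figures: 0.01174.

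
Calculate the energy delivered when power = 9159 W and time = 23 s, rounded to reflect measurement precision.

2.1 × 10⁵ J

energy delivered = 9159 W × 23 s = 210657 J.
9159 has 4 significant figures; 23 has 2.
Division/multiplication keeps the fewest: 2 significant figures.
Rounded: 2.1 × 10⁵ J.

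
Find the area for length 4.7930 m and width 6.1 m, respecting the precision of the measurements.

area = 4.7930 m × 6.1 m = 29.2373 m².
4.7930 has 5 significant figures; 6.1 has 2.
Division/multiplication keeps the fewest: 2 significant figures.
Rounded: 29 m².

29 m²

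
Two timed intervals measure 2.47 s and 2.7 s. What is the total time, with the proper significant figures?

5.2 s

2.47 s + 2.7 s = 5.17 s.
Addition/subtraction keeps the fewest decimal places: 2.47 → 2 decimal places, 2.7 → 1 decimal place; limit is 1.
Rounded to 1 decimal place: 5.2 s.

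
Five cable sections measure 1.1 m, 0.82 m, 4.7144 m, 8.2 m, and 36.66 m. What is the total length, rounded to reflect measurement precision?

51.5 m

1.1 m + 0.82 m + 4.7144 m + 8.2 m + 36.66 m = 51.4944 m.
Addition/subtraction keeps the fewest decimal places: 1.1 → 1 decimal place, 0.82 → 2 decimal places, 4.7144 → 4 decimal places, 8.2 → 1 decimal place, 36.66 → 2 decimal places; limit is 1.
Rounded to 1 decimal place: 51.5 m.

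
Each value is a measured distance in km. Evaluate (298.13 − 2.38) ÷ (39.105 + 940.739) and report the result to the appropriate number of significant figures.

298.13 − 2.38 = 295.75, limited to 2 d.p. → 5 s.f.; 39.105 + 940.739 = 979.844, limited to 3 d.p. → 6 s.f.
Carrying full precision, 295.75 ÷ 979.844 = 0.301833761293…; keep min(5, 6) = 5 s.f.
Rounded to 5 significant figures: 0.30183.

0.30183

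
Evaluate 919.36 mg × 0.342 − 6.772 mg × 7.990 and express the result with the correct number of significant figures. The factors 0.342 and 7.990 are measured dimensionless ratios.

2.60 × 10^2 mg

919.36 × 0.342 = 314.42112 → 314 mg (3 s.f., last digit at the 10^0 place).
6.772 × 7.990 = 54.10828 → 54.11 mg (4 s.f., last digit at the 10^-2 place).
Difference: 260.31284 mg; keep the coarser place, 10^0.
Result: 2.60 × 10^2 mg.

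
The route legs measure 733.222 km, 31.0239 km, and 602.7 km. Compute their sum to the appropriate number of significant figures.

1366.9 km

733.222 km + 31.0239 km + 602.7 km = 1366.9459 km.
Addition/subtraction keeps the fewest decimal places: 733.222 → 3 decimal places, 31.0239 → 4 decimal places, 602.7 → 1 decimal place; limit is 1.
Rounded to 1 decimal place: 1366.9 km.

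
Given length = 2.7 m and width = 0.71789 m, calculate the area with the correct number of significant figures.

1.9 m²

area = 2.7 m × 0.71789 m = 1.938303 m².
2.7 has 2 significant figures; 0.71789 has 5.
Division/multiplication keeps the fewest: 2 significant figures.
Rounded: 1.9 m².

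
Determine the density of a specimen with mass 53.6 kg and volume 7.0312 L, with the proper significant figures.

density = 53.6 kg ÷ 7.0312 L = 7.62316532029… kg/L.
53.6 has 3 significant figures; 7.0312 has 5.
Division/multiplication keeps the fewest: 3 significant figures.
Rounded: 7.62 kg/L.

7.62 kg/L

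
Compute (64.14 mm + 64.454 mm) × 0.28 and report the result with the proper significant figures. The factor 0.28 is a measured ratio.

64.14 mm + 64.454 mm = 128.594 mm; the sum is limited to 2 decimal places (5 s.f.).
Carrying full precision, 128.594 × 0.28 = 36.00632 mm; 0.28 has 2 s.f., so the result keeps min(5, 2) = 2 s.f.
Rounded to 2 significant figures: 36 mm.

36 mm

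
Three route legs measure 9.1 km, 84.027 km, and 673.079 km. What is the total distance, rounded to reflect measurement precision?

766.2 km

9.1 km + 84.027 km + 673.079 km = 766.206 km.
Addition/subtraction keeps the fewest decimal places: 9.1 → 1 decimal place, 84.027 → 3 decimal places, 673.079 → 3 decimal places; limit is 1.
Rounded to 1 decimal place: 766.2 km.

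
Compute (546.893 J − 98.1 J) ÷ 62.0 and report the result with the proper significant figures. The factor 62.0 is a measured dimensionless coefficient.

7.24 J

546.893 J − 98.1 J = 448.793 J; the difference is limited to 1 decimal place (4 s.f.).
Carrying full precision, 448.793 ÷ 62.0 = 7.23859677419… J; 62.0 has 3 s.f., so the result keeps min(4, 3) = 3 s.f.
Rounded to 3 significant figures: 7.24 J.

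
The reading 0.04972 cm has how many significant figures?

0.04972: leading zeros are not significant.

4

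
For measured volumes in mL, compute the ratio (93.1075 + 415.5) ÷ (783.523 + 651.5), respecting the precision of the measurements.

93.1075 + 415.5 = 508.6075, limited to 1 d.p. → 4 s.f.; 783.523 + 651.5 = 1435.023, limited to 1 d.p. → 5 s.f.
Carrying full precision, 508.6075 ÷ 1435.023 = 0.354424632915…; keep min(4, 5) = 4 s.f.
Rounded to 4 significant figures: 0.3544.

0.3544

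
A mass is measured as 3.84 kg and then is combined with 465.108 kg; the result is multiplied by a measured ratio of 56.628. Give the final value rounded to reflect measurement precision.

3.84 kg + 465.108 kg = 468.948 kg; the sum is limited to 2 decimal places (5 s.f.).
Carrying full precision, 468.948 × 56.628 = 26555.587344 kg; 56.628 has 5 s.f., so the result keeps min(5, 5) = 5 s.f.
Rounded to 5 significant figures: 26556 kg.

26556 kg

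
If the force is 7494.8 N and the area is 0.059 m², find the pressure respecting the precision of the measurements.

pressure = 7494.8 N ÷ 0.059 m² = 127030.508475… Pa.
7494.8 has 5 significant figures; 0.059 has 2.
Division/multiplication keeps the fewest: 2 significant figures.
Rounded: 1.3 × 10⁵ Pa.

1.3 × 10⁵ Pa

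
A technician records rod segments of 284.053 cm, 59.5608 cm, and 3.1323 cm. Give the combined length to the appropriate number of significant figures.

284.053 cm + 59.5608 cm + 3.1323 cm = 346.7461 cm.
Addition/subtraction keeps the fewest decimal places: 284.053 → 3 decimal places, 59.5608 → 4 decimal places, 3.1323 → 4 decimal places; limit is 3.
Rounded to 3 decimal places: 3.46746 × 10² cm.

3.46746 × 10² cm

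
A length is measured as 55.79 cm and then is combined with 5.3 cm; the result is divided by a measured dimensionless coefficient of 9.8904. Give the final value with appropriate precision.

55.79 cm + 5.3 cm = 61.09 cm; the sum is limited to 1 decimal place (3 s.f.).
Carrying full precision, 61.09 ÷ 9.8904 = 6.17669659468… cm; 9.8904 has 5 s.f., so the result keeps min(3, 5) = 3 s.f.
Rounded to 3 significant figures: 6.18 cm.

6.18 cm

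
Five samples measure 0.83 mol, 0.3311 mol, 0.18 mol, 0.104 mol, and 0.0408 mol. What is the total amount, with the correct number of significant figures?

0.83 mol + 0.3311 mol + 0.18 mol + 0.104 mol + 0.0408 mol = 1.4859 mol.
Addition/subtraction keeps the fewest decimal places: 0.83 → 2 decimal places, 0.3311 → 4 decimal places, 0.18 → 2 decimal places, 0.104 → 3 decimal places, 0.0408 → 4 decimal places; limit is 2.
Rounded to 2 decimal places: 1.49 mol.

1.49 mol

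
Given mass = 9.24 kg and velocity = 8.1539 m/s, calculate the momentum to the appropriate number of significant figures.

momentum = 9.24 kg × 8.1539 m/s = 75.342036 kg·m/s.
9.24 has 3 significant figures; 8.1539 has 5.
Division/multiplication keeps the fewest: 3 significant figures.
Rounded: 75.3 kg·m/s.

75.3 kg·m/s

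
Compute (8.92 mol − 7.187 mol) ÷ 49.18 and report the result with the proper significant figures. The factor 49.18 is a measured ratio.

8.92 mol − 7.187 mol = 1.733 mol; the difference is limited to 2 decimal places (3 s.f.).
Carrying full precision, 1.733 ÷ 49.18 = 0.035237901586… mol; 49.18 has 4 s.f., so the result keeps min(3, 4) = 3 s.f.
Rounded to 3 significant figures: 0.0352 mol.

0.0352 mol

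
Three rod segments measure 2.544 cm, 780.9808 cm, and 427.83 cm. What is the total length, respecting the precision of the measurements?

1211.35 cm

2.544 cm + 780.9808 cm + 427.83 cm = 1211.3548 cm.
Addition/subtraction keeps the fewest decimal places: 2.544 → 3 decimal places, 780.9808 → 4 decimal places, 427.83 → 2 decimal places; limit is 2.
Rounded to 2 decimal places: 1211.35 cm.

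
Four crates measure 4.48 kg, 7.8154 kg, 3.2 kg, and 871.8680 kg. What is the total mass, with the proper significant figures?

4.48 kg + 7.8154 kg + 3.2 kg + 871.8680 kg = 887.3634 kg.
Addition/subtraction keeps the fewest decimal places: 4.48 → 2 decimal places, 7.8154 → 4 decimal places, 3.2 → 1 decimal place, 871.8680 → 4 decimal places; limit is 1.
Rounded to 1 decimal place: 887.4 kg.

887.4 kg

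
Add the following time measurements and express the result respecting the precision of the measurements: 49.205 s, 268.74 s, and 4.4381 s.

322.38 s

49.205 s + 268.74 s + 4.4381 s = 322.3831 s.
Addition/subtraction keeps the fewest decimal places: 49.205 → 3 decimal places, 268.74 → 2 decimal places, 4.4381 → 4 decimal places; limit is 2.
Rounded to 2 decimal places: 322.38 s.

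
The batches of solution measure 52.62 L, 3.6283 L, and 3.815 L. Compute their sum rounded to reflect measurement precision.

52.62 L + 3.6283 L + 3.815 L = 60.0633 L.
Addition/subtraction keeps the fewest decimal places: 52.62 → 2 decimal places, 3.6283 → 4 decimal places, 3.815 → 3 decimal places; limit is 2.
Rounded to 2 decimal places: 60.06 L.

60.06 L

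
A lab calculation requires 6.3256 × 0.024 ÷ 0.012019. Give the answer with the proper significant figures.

6.3256 × 0.024 ÷ 0.012019 = 12.6312005991…
Multiplication/division keeps the fewest significant figures: 6.3256 → 5 s.f., 0.024 → 2 s.f., 0.012019 → 5 s.f.; limit is 2.
Rounded to 2 significant figures: 13.

13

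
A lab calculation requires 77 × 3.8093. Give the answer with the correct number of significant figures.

77 × 3.8093 = 293.3161
Multiplication/division keeps the fewest significant figures: 77 → 2 s.f., 3.8093 → 5 s.f.; limit is 2.
Rounded to 2 significant figures: 2.9 × 10^2.

2.9 × 10^2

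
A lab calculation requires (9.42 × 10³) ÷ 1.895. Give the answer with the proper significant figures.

4.97 × 10³

(9.42 × 10³) ÷ 1.895 = 4970.9762533…
Multiplication/division keeps the fewest significant figures: 9.42 × 10³ → 3 s.f., 1.895 → 4 s.f.; limit is 3.
Rounded to 3 significant figures: 4.97 × 10³.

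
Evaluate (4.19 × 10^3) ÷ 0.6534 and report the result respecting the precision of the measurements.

6.41 × 10^3

(4.19 × 10^3) ÷ 0.6534 = 6412.61095807…
Multiplication/division keeps the fewest significant figures: 4.19 × 10^3 → 3 s.f., 0.6534 → 4 s.f.; limit is 3.
Rounded to 3 significant figures: 6.41 × 10^3.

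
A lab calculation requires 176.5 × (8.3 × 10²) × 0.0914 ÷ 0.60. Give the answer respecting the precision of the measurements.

176.5 × (8.3 × 10²) × 0.0914 ÷ 0.60 = 22316.0716667…
Multiplication/division keeps the fewest significant figures: 176.5 → 4 s.f., 8.3 × 10² → 2 s.f., 0.0914 → 3 s.f., 0.60 → 2 s.f.; limit is 2.
Rounded to 2 significant figures: 2.2 × 10⁴.

2.2 × 10⁴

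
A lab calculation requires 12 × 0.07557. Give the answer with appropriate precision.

0.91

12 × 0.07557 = 0.90684
Multiplication/division keeps the fewest significant figures: 12 → 2 s.f., 0.07557 → 4 s.f.; limit is 2.
Rounded to 2 significant figures: 0.91.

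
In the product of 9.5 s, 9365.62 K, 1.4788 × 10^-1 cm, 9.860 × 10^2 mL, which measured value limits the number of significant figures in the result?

9.5 s

9.5 s → 2 s.f.; 9365.62 K → 6 s.f.; 1.4788 × 10^-1 cm → 5 s.f.; 9.860 × 10^2 mL → 4 s.f.
The fewest is 2 significant figures, from 9.5 s.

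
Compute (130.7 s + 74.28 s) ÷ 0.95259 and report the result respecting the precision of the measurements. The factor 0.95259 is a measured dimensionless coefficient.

215.2 s

130.7 s + 74.28 s = 204.98 s; the sum is limited to 1 decimal place (4 s.f.).
Carrying full precision, 204.98 ÷ 0.95259 = 215.181767602… s; 0.95259 has 5 s.f., so the result keeps min(4, 5) = 4 s.f.
Rounded to 4 significant figures: 215.2 s.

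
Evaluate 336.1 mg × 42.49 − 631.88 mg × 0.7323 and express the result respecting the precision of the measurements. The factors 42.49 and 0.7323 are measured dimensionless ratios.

1.382 × 10⁴ mg

336.1 × 42.49 = 14280.889 → 1.428 × 10⁴ mg (4 s.f., last digit at the 10^1 place).
631.88 × 0.7323 = 462.725724 → 462.7 mg (4 s.f., last digit at the 10^-1 place).
Difference: 13818.163276 mg; keep the coarser place, 10^1.
Result: 1.382 × 10⁴ mg.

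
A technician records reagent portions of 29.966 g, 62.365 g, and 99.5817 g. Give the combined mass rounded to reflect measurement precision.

191.913 g

29.966 g + 62.365 g + 99.5817 g = 191.9127 g.
Addition/subtraction keeps the fewest decimal places: 29.966 → 3 decimal places, 62.365 → 3 decimal places, 99.5817 → 4 decimal places; limit is 3.
Rounded to 3 decimal places: 191.913 g.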